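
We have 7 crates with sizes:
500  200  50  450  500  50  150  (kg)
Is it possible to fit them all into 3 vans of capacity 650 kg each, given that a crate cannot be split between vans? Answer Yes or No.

Yes

A valid assignment using 3 vans:
  van 1: 500 + 150 = 650
  van 2: 500 + 50 + 50 = 600
  van 3: 450 + 200 = 650
Every load is within 650 kg, so 3 vans suffice.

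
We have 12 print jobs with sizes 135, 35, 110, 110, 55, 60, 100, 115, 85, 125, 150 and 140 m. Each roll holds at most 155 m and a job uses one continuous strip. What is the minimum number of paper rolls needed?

9

Total = 150 + 140 + 135 + 125 + 115 + 110 + 110 + 100 + 85 + 60 + 55 + 35 = 1220 m.
Lower bound: ⌈1220/155⌉ = 8 paper rolls.
Also, 9 print jobs each exceed 155/2 m, and no two of those can share a roll, so at least 9 paper rolls are needed.
A packing using 9 paper rolls:
  roll 1: 150 = 150
  roll 2: 140 = 140
  roll 3: 135 = 135
  roll 4: 125 = 125
  roll 5: 115 + 35 = 150
  roll 6: 110 = 110
  roll 7: 110 = 110
  roll 8: 100 + 55 = 155
  roll 9: 85 + 60 = 145
This matches the lower bound, so 9 is optimal.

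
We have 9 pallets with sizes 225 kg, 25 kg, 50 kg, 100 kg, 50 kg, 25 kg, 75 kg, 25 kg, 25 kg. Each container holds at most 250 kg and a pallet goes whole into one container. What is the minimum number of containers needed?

Total = 225 + 100 + 75 + 50 + 50 + 25 + 25 + 25 + 25 = 600 kg.
Lower bound: ⌈600/250⌉ = 3 containers.
A packing using 3 containers:
  container 1: 225 + 25 = 250
  container 2: 100 + 75 + 50 + 25 = 250
  container 3: 50 + 25 + 25 = 100
This matches the lower bound, so 3 is optimal.

3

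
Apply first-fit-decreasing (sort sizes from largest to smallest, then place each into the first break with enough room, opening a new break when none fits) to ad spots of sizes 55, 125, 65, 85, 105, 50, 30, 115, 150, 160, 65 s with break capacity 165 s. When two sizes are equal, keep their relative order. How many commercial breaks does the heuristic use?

7

Sorted descending: 160, 150, 125, 115, 105, 85, 65, 65, 55, 50, 30.
  160 → break 1 (new)  [load 160/165]
  150 → break 2 (new)  [load 150/165]
  125 → break 3 (new)  [load 125/165]
  115 → break 4 (new)  [load 115/165]
  105 → break 5 (new)  [load 105/165]
  85 → break 6 (new)  [load 85/165]
  65 → break 6  [load 150/165]
  65 → break 7 (new)  [load 65/165]
  55 → break 5  [load 160/165]
  50 → break 4  [load 165/165]
  30 → break 3  [load 155/165]
7 commercial breaks opened.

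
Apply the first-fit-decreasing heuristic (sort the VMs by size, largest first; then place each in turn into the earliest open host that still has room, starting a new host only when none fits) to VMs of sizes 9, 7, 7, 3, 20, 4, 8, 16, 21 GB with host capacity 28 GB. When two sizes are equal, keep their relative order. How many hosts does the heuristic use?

Sorted descending: 21, 20, 16, 9, 8, 7, 7, 4, 3.
  21 → host 1 (new)  [load 21/28]
  20 → host 2 (new)  [load 20/28]
  16 → host 3 (new)  [load 16/28]
  9 → host 3  [load 25/28]
  8 → host 2  [load 28/28]
  7 → host 1  [load 28/28]
  7 → host 4 (new)  [load 7/28]
  4 → host 4  [load 11/28]
  3 → host 3  [load 28/28]
4 hosts opened.

4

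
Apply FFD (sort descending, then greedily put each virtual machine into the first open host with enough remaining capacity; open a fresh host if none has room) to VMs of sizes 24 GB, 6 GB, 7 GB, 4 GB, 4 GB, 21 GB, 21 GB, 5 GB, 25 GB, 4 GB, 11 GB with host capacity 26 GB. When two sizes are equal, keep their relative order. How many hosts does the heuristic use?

6

Sorted descending: 25, 24, 21, 21, 11, 7, 6, 5, 4, 4, 4.
  25 → host 1 (new)  [load 25/26]
  24 → host 2 (new)  [load 24/26]
  21 → host 3 (new)  [load 21/26]
  21 → host 4 (new)  [load 21/26]
  11 → host 5 (new)  [load 11/26]
  7 → host 5  [load 18/26]
  6 → host 5  [load 24/26]
  5 → host 3  [load 26/26]
  4 → host 4  [load 25/26]
  4 → host 6 (new)  [load 4/26]
  4 → host 6  [load 8/26]
6 hosts opened.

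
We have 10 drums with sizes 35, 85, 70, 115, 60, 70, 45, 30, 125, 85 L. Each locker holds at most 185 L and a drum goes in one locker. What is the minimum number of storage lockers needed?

Total = 125 + 115 + 85 + 85 + 70 + 70 + 60 + 45 + 35 + 30 = 720 L.
Lower bound: ⌈720/185⌉ = 4 storage lockers.
A packing using 4 storage lockers:
  locker 1: 125 + 60 = 185
  locker 2: 115 + 70 = 185
  locker 3: 85 + 85 = 170
  locker 4: 70 + 45 + 35 + 30 = 180
This matches the lower bound, so 4 is optimal.

4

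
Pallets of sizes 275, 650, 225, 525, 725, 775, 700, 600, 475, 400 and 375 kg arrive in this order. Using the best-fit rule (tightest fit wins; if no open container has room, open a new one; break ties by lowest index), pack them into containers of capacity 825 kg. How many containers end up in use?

  275 → container 1 (new)  [load 275/825]
  650 → container 2 (new)  [load 650/825]
  225 → container 1  [load 500/825]
  525 → container 3 (new)  [load 525/825]
  725 → container 4 (new)  [load 725/825]
  775 → container 5 (new)  [load 775/825]
  700 → container 6 (new)  [load 700/825]
  600 → container 7 (new)  [load 600/825]
  475 → container 8 (new)  [load 475/825]
  400 → container 9 (new)  [load 400/825]
  375 → container 9  [load 775/825]
9 containers opened.

9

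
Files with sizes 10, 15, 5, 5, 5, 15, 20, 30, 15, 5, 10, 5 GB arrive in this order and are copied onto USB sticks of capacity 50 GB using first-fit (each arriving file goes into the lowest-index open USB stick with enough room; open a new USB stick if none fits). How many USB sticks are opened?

  10 → USB stick 1 (new)  [load 10/50]
  15 → USB stick 1  [load 25/50]
  5 → USB stick 1  [load 30/50]
  5 → USB stick 1  [load 35/50]
  5 → USB stick 1  [load 40/50]
  15 → USB stick 2 (new)  [load 15/50]
  20 → USB stick 2  [load 35/50]
  30 → USB stick 3 (new)  [load 30/50]
  15 → USB stick 2  [load 50/50]
  5 → USB stick 1  [load 45/50]
  10 → USB stick 3  [load 40/50]
  5 → USB stick 1  [load 50/50]
3 USB sticks opened.

3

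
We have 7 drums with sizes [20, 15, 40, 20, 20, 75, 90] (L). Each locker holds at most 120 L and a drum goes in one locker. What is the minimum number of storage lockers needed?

3

Total = 90 + 75 + 40 + 20 + 20 + 20 + 15 = 280 L.
Lower bound: ⌈280/120⌉ = 3 storage lockers.
A packing using 3 storage lockers:
  locker 1: 90 + 20 = 110
  locker 2: 75 + 40 = 115
  locker 3: 20 + 20 + 15 = 55
This matches the lower bound, so 3 is optimal.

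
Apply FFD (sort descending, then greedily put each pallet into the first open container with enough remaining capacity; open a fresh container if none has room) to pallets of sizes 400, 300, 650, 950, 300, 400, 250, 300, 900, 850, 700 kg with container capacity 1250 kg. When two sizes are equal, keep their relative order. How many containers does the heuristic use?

5

Sorted descending: 950, 900, 850, 700, 650, 400, 400, 300, 300, 300, 250.
  950 → container 1 (new)  [load 950/1250]
  900 → container 2 (new)  [load 900/1250]
  850 → container 3 (new)  [load 850/1250]
  700 → container 4 (new)  [load 700/1250]
  650 → container 5 (new)  [load 650/1250]
  400 → container 3  [load 1250/1250]
  400 → container 4  [load 1100/1250]
  300 → container 1  [load 1250/1250]
  300 → container 2  [load 1200/1250]
  300 → container 5  [load 950/1250]
  250 → container 5  [load 1200/1250]
5 containers opened.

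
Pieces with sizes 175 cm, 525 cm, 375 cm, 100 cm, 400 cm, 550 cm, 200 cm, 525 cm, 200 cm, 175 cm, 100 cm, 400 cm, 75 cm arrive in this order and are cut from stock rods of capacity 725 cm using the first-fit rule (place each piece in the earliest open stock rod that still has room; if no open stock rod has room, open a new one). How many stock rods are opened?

6

  175 → stock rod 1 (new)  [load 175/725]
  525 → stock rod 1  [load 700/725]
  375 → stock rod 2 (new)  [load 375/725]
  100 → stock rod 2  [load 475/725]
  400 → stock rod 3 (new)  [load 400/725]
  550 → stock rod 4 (new)  [load 550/725]
  200 → stock rod 2  [load 675/725]
  525 → stock rod 5 (new)  [load 525/725]
  200 → stock rod 3  [load 600/725]
  175 → stock rod 4  [load 725/725]
  100 → stock rod 3  [load 700/725]
  400 → stock rod 6 (new)  [load 400/725]
  75 → stock rod 5  [load 600/725]
6 stock rods opened.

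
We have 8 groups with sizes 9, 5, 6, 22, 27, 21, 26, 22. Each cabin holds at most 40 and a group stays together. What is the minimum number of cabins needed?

5

Total = 27 + 26 + 22 + 22 + 21 + 9 + 6 + 5 = 138.
Lower bound: ⌈138/40⌉ = 4 cabins.
Also, 5 groups each exceed 20, and no two of those can share a cabin, so at least 5 cabins are needed.
A packing using 5 cabins:
  cabin 1: 27 + 9 = 36
  cabin 2: 26 + 6 + 5 = 37
  cabin 3: 22 = 22
  cabin 4: 22 = 22
  cabin 5: 21 = 21
This matches the lower bound, so 5 is optimal.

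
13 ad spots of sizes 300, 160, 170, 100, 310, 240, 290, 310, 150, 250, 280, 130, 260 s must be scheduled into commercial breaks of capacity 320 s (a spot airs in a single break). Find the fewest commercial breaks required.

Total = 310 + 310 + 300 + 290 + 280 + 260 + 250 + 240 + 170 + 160 + 150 + 130 + 100 = 2950 s.
Lower bound: ⌈2950/320⌉ = 10 commercial breaks.
A packing using 11 commercial breaks:
  break 1: 310 = 310
  break 2: 310 = 310
  break 3: 300 = 300
  break 4: 290 = 290
  break 5: 280 = 280
  break 6: 260 = 260
  break 7: 250 = 250
  break 8: 240 = 240
  break 9: 170 + 150 = 320
  break 10: 160 + 130 = 290
  break 11: 100 = 100
No arrangement into 10 commercial breaks stays within capacity, so 11 is optimal.

11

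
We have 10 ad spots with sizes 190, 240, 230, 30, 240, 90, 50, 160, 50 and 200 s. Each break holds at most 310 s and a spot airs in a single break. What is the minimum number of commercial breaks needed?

Total = 240 + 240 + 230 + 200 + 190 + 160 + 90 + 50 + 50 + 30 = 1480 s.
Lower bound: ⌈1480/310⌉ = 5 commercial breaks.
Also, 6 ad spots each exceed 155 s, and no two of those can share a break, so at least 6 commercial breaks are needed.
A packing using 6 commercial breaks:
  break 1: 240 + 50 = 290
  break 2: 240 + 50 = 290
  break 3: 230 + 30 = 260
  break 4: 200 + 90 = 290
  break 5: 190 = 190
  break 6: 160 = 160
This matches the lower bound, so 6 is optimal.

6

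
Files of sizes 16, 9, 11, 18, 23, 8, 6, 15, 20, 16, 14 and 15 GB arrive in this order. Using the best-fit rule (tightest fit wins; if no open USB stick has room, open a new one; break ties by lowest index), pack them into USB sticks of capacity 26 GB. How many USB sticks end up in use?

9

  16 → USB stick 1 (new)  [load 16/26]
  9 → USB stick 1  [load 25/26]
  11 → USB stick 2 (new)  [load 11/26]
  18 → USB stick 3 (new)  [load 18/26]
  23 → USB stick 4 (new)  [load 23/26]
  8 → USB stick 3  [load 26/26]
  6 → USB stick 2  [load 17/26]
  15 → USB stick 5 (new)  [load 15/26]
  20 → USB stick 6 (new)  [load 20/26]
  16 → USB stick 7 (new)  [load 16/26]
  14 → USB stick 8 (new)  [load 14/26]
  15 → USB stick 9 (new)  [load 15/26]
9 USB sticks opened.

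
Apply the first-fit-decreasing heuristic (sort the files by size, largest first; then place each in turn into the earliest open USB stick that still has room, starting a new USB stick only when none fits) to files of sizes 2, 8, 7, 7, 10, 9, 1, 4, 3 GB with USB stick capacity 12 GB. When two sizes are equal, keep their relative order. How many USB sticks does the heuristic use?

5

Sorted descending: 10, 9, 8, 7, 7, 4, 3, 2, 1.
  10 → USB stick 1 (new)  [load 10/12]
  9 → USB stick 2 (new)  [load 9/12]
  8 → USB stick 3 (new)  [load 8/12]
  7 → USB stick 4 (new)  [load 7/12]
  7 → USB stick 5 (new)  [load 7/12]
  4 → USB stick 3  [load 12/12]
  3 → USB stick 2  [load 12/12]
  2 → USB stick 1  [load 12/12]
  1 → USB stick 4  [load 8/12]
5 USB sticks opened.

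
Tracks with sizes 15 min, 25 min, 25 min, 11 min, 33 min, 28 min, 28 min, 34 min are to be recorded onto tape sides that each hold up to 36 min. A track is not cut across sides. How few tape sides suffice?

7

Total = 34 + 33 + 28 + 28 + 25 + 25 + 15 + 11 = 199 min.
Lower bound: ⌈199/36⌉ = 6 tape sides.
A packing using 7 tape sides:
  side 1: 34 = 34
  side 2: 33 = 33
  side 3: 28 = 28
  side 4: 28 = 28
  side 5: 25 + 11 = 36
  side 6: 25 = 25
  side 7: 15 = 15
No arrangement into 6 tape sides stays within capacity, so 7 is optimal.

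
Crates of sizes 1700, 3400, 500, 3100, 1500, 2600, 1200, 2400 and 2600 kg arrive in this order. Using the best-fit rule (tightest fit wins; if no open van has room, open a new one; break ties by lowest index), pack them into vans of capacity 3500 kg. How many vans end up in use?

7

  1700 → van 1 (new)  [load 1700/3500]
  3400 → van 2 (new)  [load 3400/3500]
  500 → van 1  [load 2200/3500]
  3100 → van 3 (new)  [load 3100/3500]
  1500 → van 4 (new)  [load 1500/3500]
  2600 → van 5 (new)  [load 2600/3500]
  1200 → van 1  [load 3400/3500]
  2400 → van 6 (new)  [load 2400/3500]
  2600 → van 7 (new)  [load 2600/3500]
7 vans opened.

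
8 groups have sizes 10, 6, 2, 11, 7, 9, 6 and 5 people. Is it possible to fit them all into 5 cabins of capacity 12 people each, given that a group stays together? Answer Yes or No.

Yes

A valid assignment using 5 cabins:
  cabin 1: 11 = 11
  cabin 2: 10 + 2 = 12
  cabin 3: 9 = 9
  cabin 4: 7 + 5 = 12
  cabin 5: 6 + 6 = 12
Every load is within 12 people, so 5 cabins suffice.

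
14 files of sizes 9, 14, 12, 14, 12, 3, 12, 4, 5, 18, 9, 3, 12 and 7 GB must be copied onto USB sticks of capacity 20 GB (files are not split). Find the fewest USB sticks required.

8

Total = 18 + 14 + 14 + 12 + 12 + 12 + 12 + 9 + 9 + 7 + 5 + 4 + 3 + 3 = 134 GB.
Lower bound: ⌈134/20⌉ = 7 USB sticks.
A packing using 8 USB sticks:
  USB stick 1: 18 = 18
  USB stick 2: 14 + 5 = 19
  USB stick 3: 14 + 4 = 18
  USB stick 4: 12 + 7 = 19
  USB stick 5: 12 + 3 + 3 = 18
  USB stick 6: 12 = 12
  USB stick 7: 12 = 12
  USB stick 8: 9 + 9 = 18
No arrangement into 7 USB sticks stays within capacity, so 8 is optimal.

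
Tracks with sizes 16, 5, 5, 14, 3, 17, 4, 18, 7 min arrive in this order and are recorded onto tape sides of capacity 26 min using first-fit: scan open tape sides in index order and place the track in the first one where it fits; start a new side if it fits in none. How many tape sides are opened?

  16 → side 1 (new)  [load 16/26]
  5 → side 1  [load 21/26]
  5 → side 1  [load 26/26]
  14 → side 2 (new)  [load 14/26]
  3 → side 2  [load 17/26]
  17 → side 3 (new)  [load 17/26]
  4 → side 2  [load 21/26]
  18 → side 4 (new)  [load 18/26]
  7 → side 3  [load 24/26]
4 tape sides opened.

4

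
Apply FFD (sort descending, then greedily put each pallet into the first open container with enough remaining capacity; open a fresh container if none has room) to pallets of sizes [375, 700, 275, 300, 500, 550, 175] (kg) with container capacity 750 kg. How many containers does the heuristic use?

Sorted descending: 700, 550, 500, 375, 300, 275, 175.
  700 → container 1 (new)  [load 700/750]
  550 → container 2 (new)  [load 550/750]
  500 → container 3 (new)  [load 500/750]
  375 → container 4 (new)  [load 375/750]
  300 → container 4  [load 675/750]
  275 → container 5 (new)  [load 275/750]
  175 → container 2  [load 725/750]
5 containers opened.

5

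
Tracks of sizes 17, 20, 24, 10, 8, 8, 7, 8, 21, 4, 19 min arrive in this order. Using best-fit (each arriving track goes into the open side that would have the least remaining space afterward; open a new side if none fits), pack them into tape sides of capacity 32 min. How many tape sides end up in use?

5

  17 → side 1 (new)  [load 17/32]
  20 → side 2 (new)  [load 20/32]
  24 → side 3 (new)  [load 24/32]
  10 → side 2  [load 30/32]
  8 → side 3  [load 32/32]
  8 → side 1  [load 25/32]
  7 → side 1  [load 32/32]
  8 → side 4 (new)  [load 8/32]
  21 → side 4  [load 29/32]
  4 → side 5 (new)  [load 4/32]
  19 → side 5  [load 23/32]
5 tape sides opened.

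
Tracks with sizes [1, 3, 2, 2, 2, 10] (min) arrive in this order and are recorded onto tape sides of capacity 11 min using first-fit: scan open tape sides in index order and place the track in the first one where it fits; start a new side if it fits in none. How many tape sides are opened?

  1 → side 1 (new)  [load 1/11]
  3 → side 1  [load 4/11]
  2 → side 1  [load 6/11]
  2 → side 1  [load 8/11]
  2 → side 1  [load 10/11]
  10 → side 2 (new)  [load 10/11]
2 tape sides opened.

2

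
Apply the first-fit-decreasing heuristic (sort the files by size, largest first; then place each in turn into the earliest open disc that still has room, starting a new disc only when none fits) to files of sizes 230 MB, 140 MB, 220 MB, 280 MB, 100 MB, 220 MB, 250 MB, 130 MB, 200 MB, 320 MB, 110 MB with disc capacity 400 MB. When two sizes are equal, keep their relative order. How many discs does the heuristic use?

7

Sorted descending: 320, 280, 250, 230, 220, 220, 200, 140, 130, 110, 100.
  320 → disc 1 (new)  [load 320/400]
  280 → disc 2 (new)  [load 280/400]
  250 → disc 3 (new)  [load 250/400]
  230 → disc 4 (new)  [load 230/400]
  220 → disc 5 (new)  [load 220/400]
  220 → disc 6 (new)  [load 220/400]
  200 → disc 7 (new)  [load 200/400]
  140 → disc 3  [load 390/400]
  130 → disc 4  [load 360/400]
  110 → disc 2  [load 390/400]
  100 → disc 5  [load 320/400]
7 discs opened.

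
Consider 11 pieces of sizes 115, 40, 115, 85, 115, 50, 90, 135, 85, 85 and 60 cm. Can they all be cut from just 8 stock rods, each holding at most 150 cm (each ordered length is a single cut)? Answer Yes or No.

A valid assignment using 8 stock rods:
  stock rod 1: 135 = 135
  stock rod 2: 115 = 115
  stock rod 3: 115 = 115
  stock rod 4: 115 = 115
  stock rod 5: 90 + 60 = 150
  stock rod 6: 85 + 50 = 135
  stock rod 7: 85 + 40 = 125
  stock rod 8: 85 = 85
Every load is within 150 cm, so 8 stock rods suffice.

Yes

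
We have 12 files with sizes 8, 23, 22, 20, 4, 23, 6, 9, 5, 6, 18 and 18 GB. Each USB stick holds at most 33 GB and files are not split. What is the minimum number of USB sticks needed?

6

Total = 23 + 23 + 22 + 20 + 18 + 18 + 9 + 8 + 6 + 6 + 5 + 4 = 162 GB.
Lower bound: ⌈162/33⌉ = 5 USB sticks.
Also, 6 files each exceed 33/2 GB, and no two of those can share a USB stick, so at least 6 USB sticks are needed.
A packing using 6 USB sticks:
  USB stick 1: 23 + 9 = 32
  USB stick 2: 23 + 8 = 31
  USB stick 3: 22 + 6 + 5 = 33
  USB stick 4: 20 + 6 + 4 = 30
  USB stick 5: 18 = 18
  USB stick 6: 18 = 18
This matches the lower bound, so 6 is optimal.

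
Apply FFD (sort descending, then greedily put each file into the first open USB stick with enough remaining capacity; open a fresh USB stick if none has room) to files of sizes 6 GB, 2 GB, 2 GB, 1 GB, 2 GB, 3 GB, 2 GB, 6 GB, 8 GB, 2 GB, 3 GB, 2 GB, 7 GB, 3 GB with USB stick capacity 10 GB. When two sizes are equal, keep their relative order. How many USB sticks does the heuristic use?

5

Sorted descending: 8, 7, 6, 6, 3, 3, 3, 2, 2, 2, 2, 2, 2, 1.
  8 → USB stick 1 (new)  [load 8/10]
  7 → USB stick 2 (new)  [load 7/10]
  6 → USB stick 3 (new)  [load 6/10]
  6 → USB stick 4 (new)  [load 6/10]
  3 → USB stick 2  [load 10/10]
  3 → USB stick 3  [load 9/10]
  3 → USB stick 4  [load 9/10]
  2 → USB stick 1  [load 10/10]
  2 → USB stick 5 (new)  [load 2/10]
  2 → USB stick 5  [load 4/10]
  2 → USB stick 5  [load 6/10]
  2 → USB stick 5  [load 8/10]
  2 → USB stick 5  [load 10/10]
  1 → USB stick 3  [load 10/10]
5 USB sticks opened.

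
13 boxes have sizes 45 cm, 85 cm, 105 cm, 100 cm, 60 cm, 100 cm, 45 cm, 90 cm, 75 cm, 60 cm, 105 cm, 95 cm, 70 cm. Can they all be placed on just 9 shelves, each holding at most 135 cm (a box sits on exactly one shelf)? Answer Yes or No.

A valid assignment using 9 shelves:
  shelf 1: 105 = 105
  shelf 2: 105 = 105
  shelf 3: 100 = 100
  shelf 4: 100 = 100
  shelf 5: 95 = 95
  shelf 6: 90 + 45 = 135
  shelf 7: 85 + 45 = 130
  shelf 8: 75 + 60 = 135
  shelf 9: 70 + 60 = 130
Every load is within 135 cm, so 9 shelves suffice.

Yes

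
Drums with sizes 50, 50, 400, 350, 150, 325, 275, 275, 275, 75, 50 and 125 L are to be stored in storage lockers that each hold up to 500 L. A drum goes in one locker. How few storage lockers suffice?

6

Total = 400 + 350 + 325 + 275 + 275 + 275 + 150 + 125 + 75 + 50 + 50 + 50 = 2400 L.
Lower bound: ⌈2400/500⌉ = 5 storage lockers.
Also, 6 drums each exceed 250 L, and no two of those can share a locker, so at least 6 storage lockers are needed.
A packing using 6 storage lockers:
  locker 1: 400 + 75 = 475
  locker 2: 350 + 150 = 500
  locker 3: 325 + 125 + 50 = 500
  locker 4: 275 + 50 + 50 = 375
  locker 5: 275 = 275
  locker 6: 275 = 275
This matches the lower bound, so 6 is optimal.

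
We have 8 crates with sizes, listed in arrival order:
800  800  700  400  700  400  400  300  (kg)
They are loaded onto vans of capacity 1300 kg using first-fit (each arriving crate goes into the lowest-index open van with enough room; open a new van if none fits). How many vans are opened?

4

  800 → van 1 (new)  [load 800/1300]
  800 → van 2 (new)  [load 800/1300]
  700 → van 3 (new)  [load 700/1300]
  400 → van 1  [load 1200/1300]
  700 → van 4 (new)  [load 700/1300]
  400 → van 2  [load 1200/1300]
  400 → van 3  [load 1100/1300]
  300 → van 4  [load 1000/1300]
4 vans opened.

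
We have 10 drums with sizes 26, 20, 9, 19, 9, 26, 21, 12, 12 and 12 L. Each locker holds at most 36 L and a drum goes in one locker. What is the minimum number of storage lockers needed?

Total = 26 + 26 + 21 + 20 + 19 + 12 + 12 + 12 + 9 + 9 = 166 L.
Lower bound: ⌈166/36⌉ = 5 storage lockers.
A packing using 5 storage lockers:
  locker 1: 26 + 9 = 35
  locker 2: 26 + 9 = 35
  locker 3: 21 + 12 = 33
  locker 4: 20 + 12 = 32
  locker 5: 19 + 12 = 31
This matches the lower bound, so 5 is optimal.

5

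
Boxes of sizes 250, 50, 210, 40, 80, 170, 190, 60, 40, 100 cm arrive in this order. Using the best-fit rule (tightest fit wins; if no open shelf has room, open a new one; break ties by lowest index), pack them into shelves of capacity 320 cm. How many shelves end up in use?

  250 → shelf 1 (new)  [load 250/320]
  50 → shelf 1  [load 300/320]
  210 → shelf 2 (new)  [load 210/320]
  40 → shelf 2  [load 250/320]
  80 → shelf 3 (new)  [load 80/320]
  170 → shelf 3  [load 250/320]
  190 → shelf 4 (new)  [load 190/320]
  60 → shelf 2  [load 310/320]
  40 → shelf 3  [load 290/320]
  100 → shelf 4  [load 290/320]
4 shelves opened.

4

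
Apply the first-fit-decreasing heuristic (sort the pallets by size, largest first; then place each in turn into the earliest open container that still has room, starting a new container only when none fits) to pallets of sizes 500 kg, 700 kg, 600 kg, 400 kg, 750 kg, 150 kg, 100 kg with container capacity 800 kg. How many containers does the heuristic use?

5

Sorted descending: 750, 700, 600, 500, 400, 150, 100.
  750 → container 1 (new)  [load 750/800]
  700 → container 2 (new)  [load 700/800]
  600 → container 3 (new)  [load 600/800]
  500 → container 4 (new)  [load 500/800]
  400 → container 5 (new)  [load 400/800]
  150 → container 3  [load 750/800]
  100 → container 2  [load 800/800]
5 containers opened.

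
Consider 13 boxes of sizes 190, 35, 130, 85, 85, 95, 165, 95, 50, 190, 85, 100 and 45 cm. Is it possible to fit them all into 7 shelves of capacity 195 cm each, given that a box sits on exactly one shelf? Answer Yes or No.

Total = 1350 cm; ⌈1350/195⌉ = 7.
The bound of 7 does not rule out 7, but exhaustive search shows no assignment into 7 shelves of capacity 195 cm exists — the minimum is 8.

No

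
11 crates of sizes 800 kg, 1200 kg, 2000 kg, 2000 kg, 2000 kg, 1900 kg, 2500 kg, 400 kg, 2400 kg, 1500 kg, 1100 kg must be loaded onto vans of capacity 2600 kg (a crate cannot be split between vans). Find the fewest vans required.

Total = 2500 + 2400 + 2000 + 2000 + 2000 + 1900 + 1500 + 1200 + 1100 + 800 + 400 = 17800 kg.
Lower bound: ⌈17800/2600⌉ = 7 vans.
A packing using 8 vans:
  van 1: 2500 = 2500
  van 2: 2400 = 2400
  van 3: 2000 + 400 = 2400
  van 4: 2000 = 2000
  van 5: 2000 = 2000
  van 6: 1900 = 1900
  van 7: 1500 + 1100 = 2600
  van 8: 1200 + 800 = 2000
No arrangement into 7 vans stays within capacity, so 8 is optimal.

8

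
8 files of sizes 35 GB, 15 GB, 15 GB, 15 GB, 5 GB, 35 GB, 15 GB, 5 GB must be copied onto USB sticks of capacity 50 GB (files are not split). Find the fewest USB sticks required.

3

Total = 35 + 35 + 15 + 15 + 15 + 15 + 5 + 5 = 140 GB.
Lower bound: ⌈140/50⌉ = 3 USB sticks.
A packing using 3 USB sticks:
  USB stick 1: 35 + 15 = 50
  USB stick 2: 35 + 15 = 50
  USB stick 3: 15 + 15 + 5 + 5 = 40
This matches the lower bound, so 3 is optimal.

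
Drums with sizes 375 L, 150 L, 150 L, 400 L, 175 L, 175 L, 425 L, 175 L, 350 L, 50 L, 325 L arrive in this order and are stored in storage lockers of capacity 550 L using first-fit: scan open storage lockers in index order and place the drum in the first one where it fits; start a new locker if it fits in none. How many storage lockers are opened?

  375 → locker 1 (new)  [load 375/550]
  150 → locker 1  [load 525/550]
  150 → locker 2 (new)  [load 150/550]
  400 → locker 2  [load 550/550]
  175 → locker 3 (new)  [load 175/550]
  175 → locker 3  [load 350/550]
  425 → locker 4 (new)  [load 425/550]
  175 → locker 3  [load 525/550]
  350 → locker 5 (new)  [load 350/550]
  50 → locker 4  [load 475/550]
  325 → locker 6 (new)  [load 325/550]
6 storage lockers opened.

6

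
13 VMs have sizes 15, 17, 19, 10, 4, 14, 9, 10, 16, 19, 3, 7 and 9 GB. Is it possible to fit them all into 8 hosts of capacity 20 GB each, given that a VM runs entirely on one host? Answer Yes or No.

No

Total = 152 GB; ⌈152/20⌉ = 8.
The bound of 8 does not rule out 8, but exhaustive search shows no assignment into 8 hosts of capacity 20 GB exists — the minimum is 9.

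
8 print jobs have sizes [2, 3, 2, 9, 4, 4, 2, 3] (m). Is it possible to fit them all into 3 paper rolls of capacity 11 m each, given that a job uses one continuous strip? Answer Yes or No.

A valid assignment using 3 paper rolls:
  roll 1: 9 + 2 = 11
  roll 2: 4 + 4 + 3 = 11
  roll 3: 3 + 2 + 2 = 7
Every load is within 11 m, so 3 paper rolls suffice.

Yes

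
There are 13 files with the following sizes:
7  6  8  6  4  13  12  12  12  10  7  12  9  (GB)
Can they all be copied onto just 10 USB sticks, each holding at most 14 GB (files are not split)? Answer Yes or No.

A valid assignment using 10 USB sticks:
  USB stick 1: 13 = 13
  USB stick 2: 12 = 12
  USB stick 3: 12 = 12
  USB stick 4: 12 = 12
  USB stick 5: 12 = 12
  USB stick 6: 10 + 4 = 14
  USB stick 7: 9 = 9
  USB stick 8: 8 + 6 = 14
  USB stick 9: 7 + 7 = 14
  USB stick 10: 6 = 6
Every load is within 14 GB, so 10 USB sticks suffice.

Yes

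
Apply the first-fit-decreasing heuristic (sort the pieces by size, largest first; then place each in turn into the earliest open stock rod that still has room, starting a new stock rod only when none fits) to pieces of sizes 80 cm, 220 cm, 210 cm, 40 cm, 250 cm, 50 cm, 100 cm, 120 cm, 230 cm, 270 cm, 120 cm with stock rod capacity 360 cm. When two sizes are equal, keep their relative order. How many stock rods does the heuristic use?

5

Sorted descending: 270, 250, 230, 220, 210, 120, 120, 100, 80, 50, 40.
  270 → stock rod 1 (new)  [load 270/360]
  250 → stock rod 2 (new)  [load 250/360]
  230 → stock rod 3 (new)  [load 230/360]
  220 → stock rod 4 (new)  [load 220/360]
  210 → stock rod 5 (new)  [load 210/360]
  120 → stock rod 3  [load 350/360]
  120 → stock rod 4  [load 340/360]
  100 → stock rod 2  [load 350/360]
  80 → stock rod 1  [load 350/360]
  50 → stock rod 5  [load 260/360]
  40 → stock rod 5  [load 300/360]
5 stock rods opened.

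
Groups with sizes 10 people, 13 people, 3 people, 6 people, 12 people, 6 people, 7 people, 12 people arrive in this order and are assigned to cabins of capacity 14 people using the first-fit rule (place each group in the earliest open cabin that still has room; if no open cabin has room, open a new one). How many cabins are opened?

  10 → cabin 1 (new)  [load 10/14]
  13 → cabin 2 (new)  [load 13/14]
  3 → cabin 1  [load 13/14]
  6 → cabin 3 (new)  [load 6/14]
  12 → cabin 4 (new)  [load 12/14]
  6 → cabin 3  [load 12/14]
  7 → cabin 5 (new)  [load 7/14]
  12 → cabin 6 (new)  [load 12/14]
6 cabins opened.

6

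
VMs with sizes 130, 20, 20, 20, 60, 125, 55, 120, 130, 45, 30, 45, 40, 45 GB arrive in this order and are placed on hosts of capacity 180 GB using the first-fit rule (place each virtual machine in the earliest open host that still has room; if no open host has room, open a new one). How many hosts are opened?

6

  130 → host 1 (new)  [load 130/180]
  20 → host 1  [load 150/180]
  20 → host 1  [load 170/180]
  20 → host 2 (new)  [load 20/180]
  60 → host 2  [load 80/180]
  125 → host 3 (new)  [load 125/180]
  55 → host 2  [load 135/180]
  120 → host 4 (new)  [load 120/180]
  130 → host 5 (new)  [load 130/180]
  45 → host 2  [load 180/180]
  30 → host 3  [load 155/180]
  45 → host 4  [load 165/180]
  40 → host 5  [load 170/180]
  45 → host 6 (new)  [load 45/180]
6 hosts opened.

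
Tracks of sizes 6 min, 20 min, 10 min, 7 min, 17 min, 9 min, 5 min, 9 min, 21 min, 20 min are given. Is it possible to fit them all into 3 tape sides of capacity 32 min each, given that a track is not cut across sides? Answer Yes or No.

No

Total = 124 min; ⌈124/32⌉ = 4.
At least 4 tape sides are required, but only 3 are allowed.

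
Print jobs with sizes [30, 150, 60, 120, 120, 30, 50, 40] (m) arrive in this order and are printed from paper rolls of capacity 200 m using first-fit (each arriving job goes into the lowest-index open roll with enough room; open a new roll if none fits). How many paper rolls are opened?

4

  30 → roll 1 (new)  [load 30/200]
  150 → roll 1  [load 180/200]
  60 → roll 2 (new)  [load 60/200]
  120 → roll 2  [load 180/200]
  120 → roll 3 (new)  [load 120/200]
  30 → roll 3  [load 150/200]
  50 → roll 3  [load 200/200]
  40 → roll 4 (new)  [load 40/200]
4 paper rolls opened.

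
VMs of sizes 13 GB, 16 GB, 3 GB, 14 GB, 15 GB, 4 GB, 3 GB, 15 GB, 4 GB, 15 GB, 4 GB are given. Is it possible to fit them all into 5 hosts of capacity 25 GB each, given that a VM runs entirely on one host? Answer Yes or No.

No

Total = 106 GB; ⌈106/25⌉ = 5.
6 VMs each exceed half the capacity and cannot share a host, forcing at least 6 hosts.
At least 6 hosts are required, but only 5 are allowed.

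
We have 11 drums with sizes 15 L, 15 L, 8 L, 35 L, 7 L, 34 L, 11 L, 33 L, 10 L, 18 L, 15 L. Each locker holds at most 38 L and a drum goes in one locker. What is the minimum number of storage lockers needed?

6

Total = 35 + 34 + 33 + 18 + 15 + 15 + 15 + 11 + 10 + 8 + 7 = 201 L.
Lower bound: ⌈201/38⌉ = 6 storage lockers.
A packing using 6 storage lockers:
  locker 1: 35 = 35
  locker 2: 34 = 34
  locker 3: 33 = 33
  locker 4: 18 + 15 = 33
  locker 5: 15 + 15 + 8 = 38
  locker 6: 11 + 10 + 7 = 28
This matches the lower bound, so 6 is optimal.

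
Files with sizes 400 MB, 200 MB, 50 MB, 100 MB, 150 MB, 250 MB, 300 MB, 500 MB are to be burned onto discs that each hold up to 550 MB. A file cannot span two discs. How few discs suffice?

4

Total = 500 + 400 + 300 + 250 + 200 + 150 + 100 + 50 = 1950 MB.
Lower bound: ⌈1950/550⌉ = 4 discs.
A packing using 4 discs:
  disc 1: 500 + 50 = 550
  disc 2: 400 + 150 = 550
  disc 3: 300 + 250 = 550
  disc 4: 200 + 100 = 300
This matches the lower bound, so 4 is optimal.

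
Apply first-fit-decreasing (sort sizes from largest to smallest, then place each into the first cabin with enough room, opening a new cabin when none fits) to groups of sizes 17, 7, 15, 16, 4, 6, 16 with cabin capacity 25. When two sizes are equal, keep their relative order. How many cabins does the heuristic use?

Sorted descending: 17, 16, 16, 15, 7, 6, 4.
  17 → cabin 1 (new)  [load 17/25]
  16 → cabin 2 (new)  [load 16/25]
  16 → cabin 3 (new)  [load 16/25]
  15 → cabin 4 (new)  [load 15/25]
  7 → cabin 1  [load 24/25]
  6 → cabin 2  [load 22/25]
  4 → cabin 3  [load 20/25]
4 cabins opened.

4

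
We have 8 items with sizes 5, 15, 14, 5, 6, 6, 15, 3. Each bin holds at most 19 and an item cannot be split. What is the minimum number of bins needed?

4

Total = 15 + 15 + 14 + 6 + 6 + 5 + 5 + 3 = 69.
Lower bound: ⌈69/19⌉ = 4 bins.
A packing using 4 bins:
  bin 1: 15 + 3 = 18
  bin 2: 15 = 15
  bin 3: 14 + 5 = 19
  bin 4: 6 + 6 + 5 = 17
This matches the lower bound, so 4 is optimal.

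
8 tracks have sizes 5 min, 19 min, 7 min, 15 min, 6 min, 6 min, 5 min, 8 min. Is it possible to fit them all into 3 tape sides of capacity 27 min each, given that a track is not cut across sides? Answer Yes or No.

Yes

A valid assignment using 3 tape sides:
  side 1: 19 + 8 = 27
  side 2: 15 + 7 + 5 = 27
  side 3: 6 + 6 + 5 = 17
Every load is within 27 min, so 3 tape sides suffice.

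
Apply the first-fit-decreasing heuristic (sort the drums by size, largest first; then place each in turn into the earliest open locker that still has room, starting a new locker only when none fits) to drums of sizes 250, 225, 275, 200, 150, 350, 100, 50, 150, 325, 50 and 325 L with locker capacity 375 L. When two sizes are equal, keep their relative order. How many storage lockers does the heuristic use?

7

Sorted descending: 350, 325, 325, 275, 250, 225, 200, 150, 150, 100, 50, 50.
  350 → locker 1 (new)  [load 350/375]
  325 → locker 2 (new)  [load 325/375]
  325 → locker 3 (new)  [load 325/375]
  275 → locker 4 (new)  [load 275/375]
  250 → locker 5 (new)  [load 250/375]
  225 → locker 6 (new)  [load 225/375]
  200 → locker 7 (new)  [load 200/375]
  150 → locker 6  [load 375/375]
  150 → locker 7  [load 350/375]
  100 → locker 4  [load 375/375]
  50 → locker 2  [load 375/375]
  50 → locker 3  [load 375/375]
7 storage lockers opened.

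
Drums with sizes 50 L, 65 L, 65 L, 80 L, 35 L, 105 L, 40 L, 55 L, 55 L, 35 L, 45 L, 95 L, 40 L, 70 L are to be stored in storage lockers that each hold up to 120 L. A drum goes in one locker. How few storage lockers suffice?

8

Total = 105 + 95 + 80 + 70 + 65 + 65 + 55 + 55 + 50 + 45 + 40 + 40 + 35 + 35 = 835 L.
Lower bound: ⌈835/120⌉ = 7 storage lockers.
A packing using 8 storage lockers:
  locker 1: 105 = 105
  locker 2: 95 = 95
  locker 3: 80 + 40 = 120
  locker 4: 70 + 50 = 120
  locker 5: 65 + 55 = 120
  locker 6: 65 + 55 = 120
  locker 7: 45 + 40 + 35 = 120
  locker 8: 35 = 35
No arrangement into 7 storage lockers stays within capacity, so 8 is optimal.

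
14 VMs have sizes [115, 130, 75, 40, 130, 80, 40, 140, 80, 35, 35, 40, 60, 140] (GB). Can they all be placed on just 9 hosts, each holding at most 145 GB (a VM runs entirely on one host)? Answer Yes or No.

A valid assignment using 9 hosts:
  host 1: 140 = 140
  host 2: 140 = 140
  host 3: 130 = 130
  host 4: 130 = 130
  host 5: 115 = 115
  host 6: 80 + 60 = 140
  host 7: 80 + 40 = 120
  host 8: 75 + 40 = 115
  host 9: 40 + 35 + 35 = 110
Every load is within 145 GB, so 9 hosts suffice.

Yes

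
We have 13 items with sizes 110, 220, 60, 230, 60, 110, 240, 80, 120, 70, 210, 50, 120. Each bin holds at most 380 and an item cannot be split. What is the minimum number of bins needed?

Total = 240 + 230 + 220 + 210 + 120 + 120 + 110 + 110 + 80 + 70 + 60 + 60 + 50 = 1680.
Lower bound: ⌈1680/380⌉ = 5 bins.
A packing using 5 bins:
  bin 1: 240 + 120 = 360
  bin 2: 230 + 120 = 350
  bin 3: 220 + 110 + 50 = 380
  bin 4: 210 + 110 + 60 = 380
  bin 5: 80 + 70 + 60 = 210
This matches the lower bound, so 5 is optimal.

5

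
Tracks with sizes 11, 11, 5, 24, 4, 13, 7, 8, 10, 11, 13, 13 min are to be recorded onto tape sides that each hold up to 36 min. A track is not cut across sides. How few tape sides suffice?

4

Total = 24 + 13 + 13 + 13 + 11 + 11 + 11 + 10 + 8 + 7 + 5 + 4 = 130 min.
Lower bound: ⌈130/36⌉ = 4 tape sides.
A packing using 4 tape sides:
  side 1: 24 + 11 = 35
  side 2: 13 + 13 + 10 = 36
  side 3: 13 + 11 + 11 = 35
  side 4: 8 + 7 + 5 + 4 = 24
This matches the lower bound, so 4 is optimal.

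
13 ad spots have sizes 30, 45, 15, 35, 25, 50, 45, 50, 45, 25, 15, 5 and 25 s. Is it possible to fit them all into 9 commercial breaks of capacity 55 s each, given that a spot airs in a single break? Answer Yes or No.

A valid assignment using 9 commercial breaks:
  break 1: 50 + 5 = 55
  break 2: 50 = 50
  break 3: 45 = 45
  break 4: 45 = 45
  break 5: 45 = 45
  break 6: 35 + 15 = 50
  break 7: 30 + 25 = 55
  break 8: 25 + 25 = 50
  break 9: 15 = 15
Every load is within 55 s, so 9 commercial breaks suffice.

Yes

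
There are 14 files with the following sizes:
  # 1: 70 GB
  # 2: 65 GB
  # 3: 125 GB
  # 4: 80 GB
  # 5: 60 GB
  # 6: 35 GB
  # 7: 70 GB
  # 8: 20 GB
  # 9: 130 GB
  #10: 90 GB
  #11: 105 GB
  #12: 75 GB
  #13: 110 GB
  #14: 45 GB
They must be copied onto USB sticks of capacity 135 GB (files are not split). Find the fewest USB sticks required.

9

Total = 130 + 125 + 110 + 105 + 90 + 80 + 75 + 70 + 70 + 65 + 60 + 45 + 35 + 20 = 1080 GB.
Lower bound: ⌈1080/135⌉ = 8 USB sticks.
Also, 9 files each exceed 135/2 GB, and no two of those can share a USB stick, so at least 9 USB sticks are needed.
A packing using 9 USB sticks:
  USB stick 1: 130 = 130
  USB stick 2: 125 = 125
  USB stick 3: 110 + 20 = 130
  USB stick 4: 105 = 105
  USB stick 5: 90 + 45 = 135
  USB stick 6: 80 + 35 = 115
  USB stick 7: 75 + 60 = 135
  USB stick 8: 70 + 65 = 135
  USB stick 9: 70 = 70
This matches the lower bound, so 9 is optimal.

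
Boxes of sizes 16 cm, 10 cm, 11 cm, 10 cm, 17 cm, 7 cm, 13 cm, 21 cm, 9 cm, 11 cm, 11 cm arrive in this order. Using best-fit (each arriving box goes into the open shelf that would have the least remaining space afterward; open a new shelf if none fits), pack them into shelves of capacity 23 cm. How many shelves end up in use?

7

  16 → shelf 1 (new)  [load 16/23]
  10 → shelf 2 (new)  [load 10/23]
  11 → shelf 2  [load 21/23]
  10 → shelf 3 (new)  [load 10/23]
  17 → shelf 4 (new)  [load 17/23]
  7 → shelf 1  [load 23/23]
  13 → shelf 3  [load 23/23]
  21 → shelf 5 (new)  [load 21/23]
  9 → shelf 6 (new)  [load 9/23]
  11 → shelf 6  [load 20/23]
  11 → shelf 7 (new)  [load 11/23]
7 shelves opened.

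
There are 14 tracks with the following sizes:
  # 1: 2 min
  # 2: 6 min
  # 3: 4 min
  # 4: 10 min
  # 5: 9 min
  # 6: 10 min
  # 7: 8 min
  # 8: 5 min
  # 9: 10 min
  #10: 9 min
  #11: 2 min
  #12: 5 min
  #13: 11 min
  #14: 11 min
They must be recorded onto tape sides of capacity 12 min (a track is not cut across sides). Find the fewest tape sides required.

10

Total = 11 + 11 + 10 + 10 + 10 + 9 + 9 + 8 + 6 + 5 + 5 + 4 + 2 + 2 = 102 min.
Lower bound: ⌈102/12⌉ = 9 tape sides.
A packing using 10 tape sides:
  side 1: 11 = 11
  side 2: 11 = 11
  side 3: 10 + 2 = 12
  side 4: 10 + 2 = 12
  side 5: 10 = 10
  side 6: 9 = 9
  side 7: 9 = 9
  side 8: 8 + 4 = 12
  side 9: 6 + 5 = 11
  side 10: 5 = 5
No arrangement into 9 tape sides stays within capacity, so 10 is optimal.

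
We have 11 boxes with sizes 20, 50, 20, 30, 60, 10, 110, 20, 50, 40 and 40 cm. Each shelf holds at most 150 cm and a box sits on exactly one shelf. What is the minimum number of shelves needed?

3

Total = 110 + 60 + 50 + 50 + 40 + 40 + 30 + 20 + 20 + 20 + 10 = 450 cm.
Lower bound: ⌈450/150⌉ = 3 shelves.
A packing using 3 shelves:
  shelf 1: 110 + 40 = 150
  shelf 2: 60 + 50 + 40 = 150
  shelf 3: 50 + 30 + 20 + 20 + 20 + 10 = 150
This matches the lower bound, so 3 is optimal.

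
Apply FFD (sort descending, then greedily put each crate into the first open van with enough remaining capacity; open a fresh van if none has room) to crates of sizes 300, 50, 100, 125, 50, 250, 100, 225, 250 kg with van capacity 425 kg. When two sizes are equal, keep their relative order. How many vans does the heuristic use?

4

Sorted descending: 300, 250, 250, 225, 125, 100, 100, 50, 50.
  300 → van 1 (new)  [load 300/425]
  250 → van 2 (new)  [load 250/425]
  250 → van 3 (new)  [load 250/425]
  225 → van 4 (new)  [load 225/425]
  125 → van 1  [load 425/425]
  100 → van 2  [load 350/425]
  100 → van 3  [load 350/425]
  50 → van 2  [load 400/425]
  50 → van 3  [load 400/425]
4 vans opened.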